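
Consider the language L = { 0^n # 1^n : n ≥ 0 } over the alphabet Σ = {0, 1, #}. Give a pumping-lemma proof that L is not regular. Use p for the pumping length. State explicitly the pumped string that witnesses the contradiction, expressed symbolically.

0^{p+k} # 1^p

Suppose for contradiction that L is regular, and let p be the pumping length.
Take w = 0^p # 1^p ∈ L with |w| = 2p+1 ≥ p.
The pumping lemma gives a decomposition w = xyz where |xy| ≤ p and |y| ≥ 1.
The first p characters of w are 0's, so xy (and hence y) consists only of 0's. Write y = 0^k, 1 ≤ k ≤ p.
Pump with i = 2: xy^2z = 0^{p+k} # 1^p, which would require p+k = p. But k ≥ 1, so xy^2z ∉ L.
This contradicts the pumping lemma, so L is not regular.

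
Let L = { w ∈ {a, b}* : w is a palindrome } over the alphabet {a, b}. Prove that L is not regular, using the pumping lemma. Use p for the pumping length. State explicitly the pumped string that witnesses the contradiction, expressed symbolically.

Assume L is regular. Let p be the pumping length given by the pumping lemma.
Take w = a^p b a^p, a palindrome of length 2p+1 ≥ p.
By the pumping lemma, w = xyz with |xy| ≤ p and |y| > 0.
The first p characters of w are a's, so xy (and hence y) consists only of a's. Write y = a^k, 1 ≤ k ≤ p.
Pump with i = 2: xy^2z = a^{p+k} b a^p. Its reverse is a^p b a^{p+k}, which differs from xy^2z since k ≥ 1. So xy^2z is not a palindrome and xy^2z ∉ L.
Contradiction. Therefore L is not regular.

a^{p+k} b a^p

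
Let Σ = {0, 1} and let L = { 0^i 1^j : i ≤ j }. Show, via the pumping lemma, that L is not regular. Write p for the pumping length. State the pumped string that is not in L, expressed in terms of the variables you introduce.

Assume L is regular; let p be its pumping constant.
Choose w = 0^p 1^p ∈ L, with |w| = 2p ≥ p.
By the pumping lemma, w = xyz with |xy| ≤ p and |y| ≥ 1.
Since the first p symbols of w are all 0's and |xy| ≤ p, y lies entirely in the leading 0-block: y = 0^k for some k with 1 ≤ k ≤ p.
Consider xy^2z = 0^{p+k} 1^p. Since k ≥ 1, the 0-count p+k exceeds the 1-count p, so i ≤ j fails; thus xy^2z ∉ L.
Contradiction. Therefore L is not regular.

0^{p+k} 1^p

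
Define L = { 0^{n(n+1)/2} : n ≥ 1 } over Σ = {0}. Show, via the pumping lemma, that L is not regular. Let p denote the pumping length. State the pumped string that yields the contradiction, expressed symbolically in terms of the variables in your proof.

0^{p(p+1)/2+k}

Assume L is regular; let p be its pumping constant.
Take w = 0^{p(p+1)/2} ∈ L with |w| = p(p+1)/2 ≥ p.
The pumping lemma gives a decomposition w = xyz where |xy| ≤ p and |y| > 0.
Then y = 0^k for some k with 1 ≤ k ≤ p.
Pump with i = 2: xy^2z = 0^{p(p+1)/2+k}. Since 1 ≤ k ≤ p, p(p+1)/2 < p(p+1)/2+k ≤ p(p+1)/2+p < (p+1)(p+2)/2, so p(p+1)/2+k is strictly between consecutive triangular numbers. So xy^2z ∉ L.
This contradicts the pumping lemma, so L is not regular.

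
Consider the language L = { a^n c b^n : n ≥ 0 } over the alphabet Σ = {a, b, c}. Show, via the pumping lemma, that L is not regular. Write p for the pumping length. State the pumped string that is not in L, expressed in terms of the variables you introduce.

Toward a contradiction, assume L is regular with pumping length p.
Take w = a^p c b^p ∈ L with |w| = 2p+1 ≥ p.
By the pumping lemma, w = xyz with |xy| ≤ p and y is nonempty.
Because |xy| ≤ p and w begins with p copies of a, we have y = a^k with 1 ≤ k ≤ p.
Pump with i = 2: xy^2z = a^{p+k} c b^p, which would require p+k = p. But k ≥ 1, so xy^2z ∉ L.
This contradicts the pumping lemma, so L is not regular.

a^{p+k} c b^p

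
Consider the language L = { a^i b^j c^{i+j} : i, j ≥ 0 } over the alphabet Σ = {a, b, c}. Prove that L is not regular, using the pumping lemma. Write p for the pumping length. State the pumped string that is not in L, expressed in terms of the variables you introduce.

a^{p+k} b^p c^{2p}

Suppose for contradiction that L is regular, and let p be the pumping length.
Take w = a^p b^p c^{2p} ∈ L (with i=j=p, i+j=2p), |w| = 4p ≥ p.
By the pumping lemma, w = xyz with |xy| ≤ p and |y| ≥ 1.
Since the first p symbols of w are all a's and |xy| ≤ p, y lies entirely in the leading a-block: y = a^k for some k with 1 ≤ k ≤ p.
Consider xy^2z = a^{p+k} b^p c^{2p}. Now the a- and b-counts sum to 2p+k, but the c-count is 2p ≠ 2p+k. So xy^2z ∉ L.
This contradicts the pumping lemma, so L is not regular.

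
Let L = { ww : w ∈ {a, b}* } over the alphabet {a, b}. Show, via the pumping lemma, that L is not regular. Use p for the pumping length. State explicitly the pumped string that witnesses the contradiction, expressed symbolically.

a^{p+k} b^p a^p b^p

Assume L is regular; let p be its pumping constant.
Take w = a^p b^p a^p b^p = uu where u = a^pb^p; then w ∈ L and |w| = 4p ≥ p.
By the pumping lemma, w = xyz with |xy| ≤ p and |y| ≥ 1.
Because |xy| ≤ p and w begins with p copies of a, we have y = a^k with 1 ≤ k ≤ p.
Pump with i = 2: xy^2z = a^{p+k} b^p a^p b^p, of length 4p+k. Suppose this equals vv. The string starts with a and ends with b, so v does too; thus the boundary between the two copies of v is a b→a transition. There is exactly one such transition, at position 2p+k, so |v| = 2p+k and |vv| = 4p+2k ≠ 4p+k since k ≥ 1. So xy^2z ∉ L.
This is a contradiction; hence L is not regular.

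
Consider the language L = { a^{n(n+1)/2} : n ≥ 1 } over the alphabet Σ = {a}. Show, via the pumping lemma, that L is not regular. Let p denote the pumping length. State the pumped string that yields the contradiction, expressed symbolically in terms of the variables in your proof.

Suppose for contradiction that L is regular, and let p be the pumping length.
Take w = a^{p(p+1)/2} ∈ L with |w| = p(p+1)/2 ≥ p.
The pumping lemma gives a decomposition w = xyz where |xy| ≤ p and y is nonempty.
Then y = a^k for some k with 1 ≤ k ≤ p.
Pump with i = 2: xy^2z = a^{p(p+1)/2+k}. Since 1 ≤ k ≤ p, p(p+1)/2 < p(p+1)/2+k ≤ p(p+1)/2+p < (p+1)(p+2)/2, so p(p+1)/2+k is strictly between consecutive triangular numbers. So xy^2z ∉ L.
This is a contradiction; hence L is not regular.

a^{p(p+1)/2+k}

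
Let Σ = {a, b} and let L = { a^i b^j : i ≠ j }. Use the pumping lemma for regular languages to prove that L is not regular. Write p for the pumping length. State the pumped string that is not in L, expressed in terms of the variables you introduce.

Toward a contradiction, assume L is regular with pumping length p.
Choose w = a^p b^{p+p!}. Since p ≠ p+p!, w ∈ L; and |w| ≥ p.
By the pumping lemma, w = xyz with |xy| ≤ p and |y| ≥ 1.
The first p characters of w are a's, so xy (and hence y) consists only of a's. Write y = a^k, 1 ≤ k ≤ p.
Since 1 ≤ k ≤ p, k divides p!; set t = 1 + p!/k. Then xy^t z has p + (p!/k)·k = p + p! copies of a. Now the a-count equals the b-count, so i ≠ j fails. So xy^t z = a^{p+p!} b^{p+p!} ∉ L.
This contradicts the pumping lemma, so L is not regular.

a^{p+p!} b^{p+p!}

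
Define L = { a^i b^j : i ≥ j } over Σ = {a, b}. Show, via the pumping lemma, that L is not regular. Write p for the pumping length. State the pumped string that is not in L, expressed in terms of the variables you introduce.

Suppose for contradiction that L is regular, and let p be the pumping length.
Choose w = a^p b^p ∈ L, with |w| = 2p ≥ p.
The pumping lemma gives a decomposition w = xyz where |xy| ≤ p and |y| ≥ 1.
Because |xy| ≤ p and w begins with p copies of a, we have y = a^k with 1 ≤ k ≤ p.
Consider xy^0z = xz = a^{p-k} b^p. Since k ≥ 1, the a-count p-k is less than p, so i ≥ j fails; thus xz ∉ L.
Contradiction. Therefore L is not regular.

a^{p-k} b^p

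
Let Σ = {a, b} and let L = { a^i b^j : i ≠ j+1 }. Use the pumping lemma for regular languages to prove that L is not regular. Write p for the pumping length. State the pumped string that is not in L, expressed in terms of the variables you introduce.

a^{p+p!} b^{p+p!-1}

Suppose for contradiction that L is regular, and let p be the pumping length.
Choose w = a^p b^{p+p!-1}. Since p ≠ (p+p!-1)+1 = p+p!, w ∈ L; and |w| ≥ p.
Write w = xyz as guaranteed by the lemma, with |xy| ≤ p and |y| ≥ 1.
Since the first p symbols of w are all a's and |xy| ≤ p, y lies entirely in the leading a-block: y = a^k for some k with 1 ≤ k ≤ p.
Since 1 ≤ k ≤ p, k divides p!; set t = 1 + p!/k. Then xy^t z has p + (p!/k)·k = p + p! copies of a. Now the a-count is p+p! and (b-count)+1 = (p+p!-1)+1 = p+p!, so i ≠ j+1 fails. So xy^t z = a^{p+p!} b^{p+p!-1} ∉ L.
This contradicts the pumping lemma, so L is not regular.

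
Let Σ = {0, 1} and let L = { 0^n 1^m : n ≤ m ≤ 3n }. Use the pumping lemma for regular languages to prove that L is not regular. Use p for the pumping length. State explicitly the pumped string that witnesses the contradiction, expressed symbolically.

0^{p+k} 1^p

Suppose for contradiction that L is regular, and let p be the pumping length.
Take w = 0^p 1^p ∈ L (since p ≤ p ≤ 3p), with |w| = 2p ≥ p.
The pumping lemma gives a decomposition w = xyz where |xy| ≤ p and y is nonempty.
Because |xy| ≤ p and w begins with p copies of 0, we have y = 0^k with 1 ≤ k ≤ p.
Pump with i = 2: xy^2z = 0^{p+k} 1^p. Now n = p+k > p = m, so the condition n ≤ m fails. Thus xy^2z ∉ L.
Contradiction. Therefore L is not regular.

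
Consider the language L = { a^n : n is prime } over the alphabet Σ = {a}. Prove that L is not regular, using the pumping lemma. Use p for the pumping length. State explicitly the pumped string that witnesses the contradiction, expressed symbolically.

Suppose for contradiction that L is regular, and let p be the pumping length.
Let q be a prime with q ≥ p+2 (infinitely many primes exist), and take w = a^q ∈ L with |w| = q ≥ p.
Write w = xyz as guaranteed by the lemma, with |xy| ≤ p and |y| > 0.
Then y = a^k for some k with 1 ≤ k ≤ p.
Since 1 ≤ k ≤ p, |xz| = q-k. Pump with i = q+1: |xy^{q+1}z| = (q-k)+(q+1)k = q+qk = q(1+k), which is composite (both factors ≥ 2). So xy^{q+1}z = a^{q(1+k)} ∉ L.
This is a contradiction; hence L is not regular.

a^{q(1+k)}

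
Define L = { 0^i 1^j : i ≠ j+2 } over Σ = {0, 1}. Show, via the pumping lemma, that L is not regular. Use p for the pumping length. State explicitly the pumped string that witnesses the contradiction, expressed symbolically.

Assume L is regular. Let p be the pumping length given by the pumping lemma.
Choose w = 0^p 1^{p+p!-2}. Since p ≠ (p+p!-2)+2 = p+p!, w ∈ L; and |w| ≥ p.
Write w = xyz as guaranteed by the lemma, with |xy| ≤ p and |y| ≥ 1.
The first p characters of w are 0's, so xy (and hence y) consists only of 0's. Write y = 0^k, 1 ≤ k ≤ p.
Since 1 ≤ k ≤ p, k divides p!; set t = 1 + p!/k. Then xy^t z has p + (p!/k)·k = p + p! copies of 0. Now the 0-count is p+p! and (1-count)+2 = (p+p!-2)+2 = p+p!, so i ≠ j+2 fails. So xy^t z = 0^{p+p!} 1^{p+p!-2} ∉ L.
This contradicts the pumping lemma, so L is not regular.

0^{p+p!} 1^{p+p!-2}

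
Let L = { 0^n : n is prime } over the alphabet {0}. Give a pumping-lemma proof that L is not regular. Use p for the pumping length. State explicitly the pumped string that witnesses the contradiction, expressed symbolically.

0^{q(1+k)}

Suppose for contradiction that L is regular, and let p be the pumping length.
Let q be a prime with q ≥ p+2 (infinitely many primes exist), and take w = 0^q ∈ L with |w| = q ≥ p.
By the pumping lemma, w = xyz with |xy| ≤ p and |y| > 0.
Then y = 0^k for some k with 1 ≤ k ≤ p.
Since 1 ≤ k ≤ p, |xz| = q-k. Pump with i = q+1: |xy^{q+1}z| = (q-k)+(q+1)k = q+qk = q(1+k), which is composite (both factors ≥ 2). So xy^{q+1}z = 0^{q(1+k)} ∉ L.
Contradiction. Therefore L is not regular.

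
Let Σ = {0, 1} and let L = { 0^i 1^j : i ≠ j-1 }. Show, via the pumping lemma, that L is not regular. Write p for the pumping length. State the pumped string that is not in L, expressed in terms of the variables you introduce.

Toward a contradiction, assume L is regular with pumping length p.
Choose w = 0^p 1^{p+p!+1}. Since p ≠ (p+p!+1)-1 = p+p!, w ∈ L; and |w| ≥ p.
The pumping lemma gives a decomposition w = xyz where |xy| ≤ p and y is nonempty.
Since the first p symbols of w are all 0's and |xy| ≤ p, y lies entirely in the leading 0-block: y = 0^k for some k with 1 ≤ k ≤ p.
Since 1 ≤ k ≤ p, k divides p!; set t = 1 + p!/k. Then xy^t z has p + (p!/k)·k = p + p! copies of 0. Now the 0-count is p+p! and (1-count)-1 = (p+p!+1)-1 = p+p!, so i ≠ j-1 fails. So xy^t z = 0^{p+p!} 1^{p+p!+1} ∉ L.
Contradiction. Therefore L is not regular.

0^{p+p!} 1^{p+p!+1}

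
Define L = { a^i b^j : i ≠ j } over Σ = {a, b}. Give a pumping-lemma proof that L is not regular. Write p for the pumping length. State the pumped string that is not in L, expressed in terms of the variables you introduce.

a^{p+p!} b^{p+p!}

Assume L is regular. Let p be the pumping length given by the pumping lemma.
Choose w = a^p b^{p+p!}. Since p ≠ p+p!, w ∈ L; and |w| ≥ p.
Write w = xyz as guaranteed by the lemma, with |xy| ≤ p and |y| > 0.
Because |xy| ≤ p and w begins with p copies of a, we have y = a^k with 1 ≤ k ≤ p.
Since 1 ≤ k ≤ p, k divides p!; set t = 1 + p!/k. Then xy^t z has p + (p!/k)·k = p + p! copies of a. Now the a-count equals the b-count, so i ≠ j fails. So xy^t z = a^{p+p!} b^{p+p!} ∉ L.
This is a contradiction; hence L is not regular.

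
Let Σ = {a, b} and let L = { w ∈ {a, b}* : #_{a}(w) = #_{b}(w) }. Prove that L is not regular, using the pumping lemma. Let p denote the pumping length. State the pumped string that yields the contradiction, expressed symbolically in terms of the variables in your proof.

Assume L is regular; let p be its pumping constant.
Choose w = a^p b^p ∈ L with |w| = 2p ≥ p.
The pumping lemma gives a decomposition w = xyz where |xy| ≤ p and |y| ≥ 1.
The first p characters of w are a's, so xy (and hence y) consists only of a's. Write y = a^k, 1 ≤ k ≤ p.
Pump with i = 2: xy^2z = a^{p+k} b^p has p+k occurrences of a but only p of b. Since k ≥ 1 the counts differ, so xy^2z ∉ L.
Contradiction. Therefore L is not regular.

a^{p+k} b^p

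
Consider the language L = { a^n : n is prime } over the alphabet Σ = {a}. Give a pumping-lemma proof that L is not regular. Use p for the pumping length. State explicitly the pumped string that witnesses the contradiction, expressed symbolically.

Assume L is regular; let p be its pumping constant.
Let q be a prime with q ≥ p+2 (infinitely many primes exist), and take w = a^q ∈ L with |w| = q ≥ p.
By the pumping lemma, w = xyz with |xy| ≤ p and y is nonempty.
Then y = a^k for some k with 1 ≤ k ≤ p.
Since 1 ≤ k ≤ p, |xz| = q-k. Pump with i = q+1: |xy^{q+1}z| = (q-k)+(q+1)k = q+qk = q(1+k), which is composite (both factors ≥ 2). So xy^{q+1}z = a^{q(1+k)} ∉ L.
Contradiction. Therefore L is not regular.

a^{q(1+k)}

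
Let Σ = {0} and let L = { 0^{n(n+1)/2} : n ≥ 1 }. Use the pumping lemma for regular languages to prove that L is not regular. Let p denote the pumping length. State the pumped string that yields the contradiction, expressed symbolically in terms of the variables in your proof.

0^{p(p+1)/2+k}

Suppose for contradiction that L is regular, and let p be the pumping length.
Take w = 0^{p(p+1)/2} ∈ L with |w| = p(p+1)/2 ≥ p.
Write w = xyz as guaranteed by the lemma, with |xy| ≤ p and |y| > 0.
Then y = 0^k for some k with 1 ≤ k ≤ p.
Pump with i = 2: xy^2z = 0^{p(p+1)/2+k}. Since 1 ≤ k ≤ p, p(p+1)/2 < p(p+1)/2+k ≤ p(p+1)/2+p < (p+1)(p+2)/2, so p(p+1)/2+k is strictly between consecutive triangular numbers. So xy^2z ∉ L.
This is a contradiction; hence L is not regular.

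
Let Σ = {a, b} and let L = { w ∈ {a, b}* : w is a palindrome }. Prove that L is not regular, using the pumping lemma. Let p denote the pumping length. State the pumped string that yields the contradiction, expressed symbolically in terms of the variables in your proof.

a^{p+k} b a^p

Assume L is regular. Let p be the pumping length given by the pumping lemma.
Take w = a^p b a^p, a palindrome of length 2p+1 ≥ p.
Write w = xyz as guaranteed by the lemma, with |xy| ≤ p and |y| ≥ 1.
The first p characters of w are a's, so xy (and hence y) consists only of a's. Write y = a^k, 1 ≤ k ≤ p.
Pump with i = 2: xy^2z = a^{p+k} b a^p. Its reverse is a^p b a^{p+k}, which differs from xy^2z since k ≥ 1. So xy^2z is not a palindrome and xy^2z ∉ L.
This contradicts the pumping lemma, so L is not regular.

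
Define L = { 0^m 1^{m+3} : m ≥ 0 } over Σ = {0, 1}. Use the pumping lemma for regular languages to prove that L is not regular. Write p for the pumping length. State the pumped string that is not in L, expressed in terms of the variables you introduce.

Toward a contradiction, assume L is regular with pumping length p.
Choose w = 0^p 1^{p+3}, which is in L with |w| = 2p+3 ≥ p.
Write w = xyz as guaranteed by the lemma, with |xy| ≤ p and |y| ≥ 1.
The first p characters of w are 0's, so xy (and hence y) consists only of 0's. Write y = 0^k, 1 ≤ k ≤ p.
Pump with i = 2: xy^2z = 0^{p+k} 1^{p+3}. For this to lie in L we would need p+3 = (p+k)+3, which forces k = 0. But k ≥ 1, so xy^2z ∉ L.
This contradicts the pumping lemma, so L is not regular.

0^{p+k} 1^{p+3}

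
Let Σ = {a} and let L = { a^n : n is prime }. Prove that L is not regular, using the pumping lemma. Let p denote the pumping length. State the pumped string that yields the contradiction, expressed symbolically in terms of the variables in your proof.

a^{q(1+k)}

Assume L is regular. Let p be the pumping length given by the pumping lemma.
Let q be a prime with q ≥ p+2 (infinitely many primes exist), and take w = a^q ∈ L with |w| = q ≥ p.
By the pumping lemma, w = xyz with |xy| ≤ p and |y| > 0.
Then y = a^k for some k with 1 ≤ k ≤ p.
Since 1 ≤ k ≤ p, |xz| = q-k. Pump with i = q+1: |xy^{q+1}z| = (q-k)+(q+1)k = q+qk = q(1+k), which is composite (both factors ≥ 2). So xy^{q+1}z = a^{q(1+k)} ∉ L.
Contradiction. Therefore L is not regular.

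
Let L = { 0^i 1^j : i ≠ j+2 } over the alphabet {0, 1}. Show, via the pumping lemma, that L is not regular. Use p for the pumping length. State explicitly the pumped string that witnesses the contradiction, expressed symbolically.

Toward a contradiction, assume L is regular with pumping length p.
Choose w = 0^p 1^{p+p!-2}. Since p ≠ (p+p!-2)+2 = p+p!, w ∈ L; and |w| ≥ p.
The pumping lemma gives a decomposition w = xyz where |xy| ≤ p and y is nonempty.
Because |xy| ≤ p and w begins with p copies of 0, we have y = 0^k with 1 ≤ k ≤ p.
Since 1 ≤ k ≤ p, k divides p!; set t = 1 + p!/k. Then xy^t z has p + (p!/k)·k = p + p! copies of 0. Now the 0-count is p+p! and (1-count)+2 = (p+p!-2)+2 = p+p!, so i ≠ j+2 fails. So xy^t z = 0^{p+p!} 1^{p+p!-2} ∉ L.
This contradicts the pumping lemma, so L is not regular.

0^{p+p!} 1^{p+p!-2}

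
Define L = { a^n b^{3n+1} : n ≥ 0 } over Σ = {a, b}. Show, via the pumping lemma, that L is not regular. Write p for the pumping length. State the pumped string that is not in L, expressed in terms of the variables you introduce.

a^{p+k} b^{3p+1}

Assume L is regular; let p be its pumping constant.
Choose w = a^p b^{3p+1}, which is in L with |w| = 4p+1 ≥ p.
By the pumping lemma, w = xyz with |xy| ≤ p and |y| ≥ 1.
Because |xy| ≤ p and w begins with p copies of a, we have y = a^k with 1 ≤ k ≤ p.
Pump with i = 2: xy^2z = a^{p+k} b^{3p+1}. For this to lie in L we would need 3p+1 = 3(p+k)+1, which forces k = 0. But k ≥ 1, so xy^2z ∉ L.
This contradicts the pumping lemma, so L is not regular.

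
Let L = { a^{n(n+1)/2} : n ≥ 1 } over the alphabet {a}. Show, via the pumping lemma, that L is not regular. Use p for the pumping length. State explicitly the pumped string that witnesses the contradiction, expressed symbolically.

a^{p(p+1)/2+k}

Suppose for contradiction that L is regular, and let p be the pumping length.
Take w = a^{p(p+1)/2} ∈ L with |w| = p(p+1)/2 ≥ p.
The pumping lemma gives a decomposition w = xyz where |xy| ≤ p and |y| ≥ 1.
Then y = a^k for some k with 1 ≤ k ≤ p.
Pump with i = 2: xy^2z = a^{p(p+1)/2+k}. Since 1 ≤ k ≤ p, p(p+1)/2 < p(p+1)/2+k ≤ p(p+1)/2+p < (p+1)(p+2)/2, so p(p+1)/2+k is strictly between consecutive triangular numbers. So xy^2z ∉ L.
This is a contradiction; hence L is not regular.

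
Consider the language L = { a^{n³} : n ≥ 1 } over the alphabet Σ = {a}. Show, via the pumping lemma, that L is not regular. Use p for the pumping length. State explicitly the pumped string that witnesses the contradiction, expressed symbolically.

Assume L is regular; let p be its pumping constant.
Take w = a^{p³} ∈ L with |w| = p³ ≥ p.
By the pumping lemma, w = xyz with |xy| ≤ p and y is nonempty.
Then y = a^k for some k with 1 ≤ k ≤ p.
Pump with i = 2: xy^2z = a^{p³+k}. Since 1 ≤ k ≤ p, p³ < p³+k ≤ p³+p < p³+3p²+3p+1 = (p+1)³, so p³+k is not a perfect cube. So xy^2z ∉ L.
This is a contradiction; hence L is not regular.

a^{p³+k}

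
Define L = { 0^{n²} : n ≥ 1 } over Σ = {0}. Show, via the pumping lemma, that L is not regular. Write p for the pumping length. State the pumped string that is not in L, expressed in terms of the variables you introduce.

Toward a contradiction, assume L is regular with pumping length p.
Take w = 0^{p²} ∈ L with |w| = p² ≥ p.
The pumping lemma gives a decomposition w = xyz where |xy| ≤ p and |y| > 0.
Then y = 0^k for some k with 1 ≤ k ≤ p.
Pump with i = 2: xy^2z = 0^{p²+k}. Since 1 ≤ k ≤ p, p² < p²+k ≤ p²+p < (p+1)², so p²+k lies strictly between consecutive squares and is not a perfect square. So xy^2z ∉ L.
This contradicts the pumping lemma, so L is not regular.

0^{p²+k}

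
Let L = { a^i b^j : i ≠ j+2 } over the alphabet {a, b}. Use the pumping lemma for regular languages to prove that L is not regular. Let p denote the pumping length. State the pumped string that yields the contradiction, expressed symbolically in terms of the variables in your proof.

a^{p+p!} b^{p+p!-2}

Assume L is regular; let p be its pumping constant.
Choose w = a^p b^{p+p!-2}. Since p ≠ (p+p!-2)+2 = p+p!, w ∈ L; and |w| ≥ p.
By the pumping lemma, w = xyz with |xy| ≤ p and |y| ≥ 1.
Since the first p symbols of w are all a's and |xy| ≤ p, y lies entirely in the leading a-block: y = a^k for some k with 1 ≤ k ≤ p.
Since 1 ≤ k ≤ p, k divides p!; set t = 1 + p!/k. Then xy^t z has p + (p!/k)·k = p + p! copies of a. Now the a-count is p+p! and (b-count)+2 = (p+p!-2)+2 = p+p!, so i ≠ j+2 fails. So xy^t z = a^{p+p!} b^{p+p!-2} ∉ L.
This is a contradiction; hence L is not regular.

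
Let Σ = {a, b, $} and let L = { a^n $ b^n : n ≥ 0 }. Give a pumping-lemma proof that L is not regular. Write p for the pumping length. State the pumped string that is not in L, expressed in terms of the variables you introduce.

Toward a contradiction, assume L is regular with pumping length p.
Take w = a^p $ b^p ∈ L with |w| = 2p+1 ≥ p.
By the pumping lemma, w = xyz with |xy| ≤ p and |y| > 0.
Because |xy| ≤ p and w begins with p copies of a, we have y = a^k with 1 ≤ k ≤ p.
Pump with i = 2: xy^2z = a^{p+k} $ b^p, which would require p+k = p. But k ≥ 1, so xy^2z ∉ L.
This is a contradiction; hence L is not regular.

a^{p+k} $ b^p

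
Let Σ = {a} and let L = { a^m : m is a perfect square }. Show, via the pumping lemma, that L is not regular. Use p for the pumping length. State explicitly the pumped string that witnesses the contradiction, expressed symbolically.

Assume L is regular. Let p be the pumping length given by the pumping lemma.
Take w = a^{p²} ∈ L with |w| = p² ≥ p.
By the pumping lemma, w = xyz with |xy| ≤ p and y is nonempty.
Then y = a^k for some k with 1 ≤ k ≤ p.
Pump with i = 2: xy^2z = a^{p²+k}. Since 1 ≤ k ≤ p, p² < p²+k ≤ p²+p < (p+1)², so p²+k lies strictly between consecutive squares and is not a perfect square. So xy^2z ∉ L.
This contradicts the pumping lemma, so L is not regular.

a^{p²+k}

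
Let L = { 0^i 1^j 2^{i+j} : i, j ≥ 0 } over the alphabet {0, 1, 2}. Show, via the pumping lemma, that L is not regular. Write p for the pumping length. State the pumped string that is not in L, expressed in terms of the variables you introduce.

Toward a contradiction, assume L is regular with pumping length p.
Take w = 0^p 1^p 2^{2p} ∈ L (with i=j=p, i+j=2p), |w| = 4p ≥ p.
Write w = xyz as guaranteed by the lemma, with |xy| ≤ p and |y| ≥ 1.
Since the first p symbols of w are all 0's and |xy| ≤ p, y lies entirely in the leading 0-block: y = 0^k for some k with 1 ≤ k ≤ p.
Consider xy^2z = 0^{p+k} 1^p 2^{2p}. Now the 0- and 1-counts sum to 2p+k, but the 2-count is 2p ≠ 2p+k. So xy^2z ∉ L.
This contradicts the pumping lemma, so L is not regular.

0^{p+k} 1^p 2^{2p}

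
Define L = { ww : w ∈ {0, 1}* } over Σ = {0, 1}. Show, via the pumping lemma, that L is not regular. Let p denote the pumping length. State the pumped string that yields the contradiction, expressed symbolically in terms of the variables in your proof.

0^{p+k} 1^p 0^p 1^p

Assume L is regular. Let p be the pumping length given by the pumping lemma.
Take w = 0^p 1^p 0^p 1^p = uu where u = 0^p1^p; then w ∈ L and |w| = 4p ≥ p.
The pumping lemma gives a decomposition w = xyz where |xy| ≤ p and |y| ≥ 1.
Since the first p symbols of w are all 0's and |xy| ≤ p, y lies entirely in the leading 0-block: y = 0^k for some k with 1 ≤ k ≤ p.
Pump with i = 2: xy^2z = 0^{p+k} 1^p 0^p 1^p, of length 4p+k. Suppose this equals vv. The string starts with 0 and ends with 1, so v does too; thus the boundary between the two copies of v is a 1→0 transition. There is exactly one such transition, at position 2p+k, so |v| = 2p+k and |vv| = 4p+2k ≠ 4p+k since k ≥ 1. So xy^2z ∉ L.
Contradiction. Therefore L is not regular.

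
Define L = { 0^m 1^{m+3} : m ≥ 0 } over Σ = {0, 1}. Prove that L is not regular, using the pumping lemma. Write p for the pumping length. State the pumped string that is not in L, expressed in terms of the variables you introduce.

0^{p+k} 1^{p+3}

Toward a contradiction, assume L is regular with pumping length p.
Choose w = 0^p 1^{p+3}, which is in L with |w| = 2p+3 ≥ p.
By the pumping lemma, w = xyz with |xy| ≤ p and y is nonempty.
Since the first p symbols of w are all 0's and |xy| ≤ p, y lies entirely in the leading 0-block: y = 0^k for some k with 1 ≤ k ≤ p.
Pump with i = 2: xy^2z = 0^{p+k} 1^{p+3}. For this to lie in L we would need p+3 = (p+k)+3, which forces k = 0. But k ≥ 1, so xy^2z ∉ L.
This is a contradiction; hence L is not regular.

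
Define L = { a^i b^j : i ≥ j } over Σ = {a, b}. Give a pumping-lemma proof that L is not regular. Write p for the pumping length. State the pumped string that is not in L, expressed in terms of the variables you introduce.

a^{p-k} b^p

Assume L is regular. Let p be the pumping length given by the pumping lemma.
Choose w = a^p b^p ∈ L, with |w| = 2p ≥ p.
By the pumping lemma, w = xyz with |xy| ≤ p and |y| > 0.
Because |xy| ≤ p and w begins with p copies of a, we have y = a^k with 1 ≤ k ≤ p.
Consider xy^0z = xz = a^{p-k} b^p. Since k ≥ 1, the a-count p-k is less than p, so i ≥ j fails; thus xz ∉ L.
Contradiction. Therefore L is not regular.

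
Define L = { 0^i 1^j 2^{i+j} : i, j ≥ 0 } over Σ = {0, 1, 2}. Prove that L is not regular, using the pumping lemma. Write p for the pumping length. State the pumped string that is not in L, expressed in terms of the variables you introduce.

Toward a contradiction, assume L is regular with pumping length p.
Take w = 0^p 1^p 2^{2p} ∈ L (with i=j=p, i+j=2p), |w| = 4p ≥ p.
Write w = xyz as guaranteed by the lemma, with |xy| ≤ p and y is nonempty.
Since the first p symbols of w are all 0's and |xy| ≤ p, y lies entirely in the leading 0-block: y = 0^k for some k with 1 ≤ k ≤ p.
Consider xy^2z = 0^{p+k} 1^p 2^{2p}. Now the 0- and 1-counts sum to 2p+k, but the 2-count is 2p ≠ 2p+k. So xy^2z ∉ L.
This contradicts the pumping lemma, so L is not regular.

0^{p+k} 1^p 2^{2p}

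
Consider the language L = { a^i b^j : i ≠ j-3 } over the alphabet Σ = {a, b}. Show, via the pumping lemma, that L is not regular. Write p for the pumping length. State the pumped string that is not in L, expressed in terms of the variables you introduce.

Suppose for contradiction that L is regular, and let p be the pumping length.
Choose w = a^p b^{p+p!+3}. Since p ≠ (p+p!+3)-3 = p+p!, w ∈ L; and |w| ≥ p.
The pumping lemma gives a decomposition w = xyz where |xy| ≤ p and y is nonempty.
Because |xy| ≤ p and w begins with p copies of a, we have y = a^k with 1 ≤ k ≤ p.
Since 1 ≤ k ≤ p, k divides p!; set t = 1 + p!/k. Then xy^t z has p + (p!/k)·k = p + p! copies of a. Now the a-count is p+p! and (b-count)-3 = (p+p!+3)-3 = p+p!, so i ≠ j-3 fails. So xy^t z = a^{p+p!} b^{p+p!+3} ∉ L.
This contradicts the pumping lemma, so L is not regular.

a^{p+p!} b^{p+p!+3}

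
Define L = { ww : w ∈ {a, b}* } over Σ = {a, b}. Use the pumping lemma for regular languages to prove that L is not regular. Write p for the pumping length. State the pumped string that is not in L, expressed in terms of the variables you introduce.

Suppose for contradiction that L is regular, and let p be the pumping length.
Take w = a^p b^p a^p b^p = uu where u = a^pb^p; then w ∈ L and |w| = 4p ≥ p.
The pumping lemma gives a decomposition w = xyz where |xy| ≤ p and y is nonempty.
The first p characters of w are a's, so xy (and hence y) consists only of a's. Write y = a^k, 1 ≤ k ≤ p.
Pump with i = 2: xy^2z = a^{p+k} b^p a^p b^p, of length 4p+k. Suppose this equals vv. The string starts with a and ends with b, so v does too; thus the boundary between the two copies of v is a b→a transition. There is exactly one such transition, at position 2p+k, so |v| = 2p+k and |vv| = 4p+2k ≠ 4p+k since k ≥ 1. So xy^2z ∉ L.
This is a contradiction; hence L is not regular.

a^{p+k} b^p a^p b^p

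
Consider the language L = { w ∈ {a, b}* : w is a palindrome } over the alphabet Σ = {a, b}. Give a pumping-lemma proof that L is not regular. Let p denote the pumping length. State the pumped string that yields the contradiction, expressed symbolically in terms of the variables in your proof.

a^{p+k} b a^p

Suppose for contradiction that L is regular, and let p be the pumping length.
Take w = a^p b a^p, a palindrome of length 2p+1 ≥ p.
By the pumping lemma, w = xyz with |xy| ≤ p and |y| ≥ 1.
Because |xy| ≤ p and w begins with p copies of a, we have y = a^k with 1 ≤ k ≤ p.
Pump with i = 2: xy^2z = a^{p+k} b a^p. Its reverse is a^p b a^{p+k}, which differs from xy^2z since k ≥ 1. So xy^2z is not a palindrome and xy^2z ∉ L.
Contradiction. Therefore L is not regular.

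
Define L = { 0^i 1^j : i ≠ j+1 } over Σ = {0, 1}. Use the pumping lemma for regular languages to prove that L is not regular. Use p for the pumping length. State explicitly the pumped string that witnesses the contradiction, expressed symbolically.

Toward a contradiction, assume L is regular with pumping length p.
Choose w = 0^p 1^{p+p!-1}. Since p ≠ (p+p!-1)+1 = p+p!, w ∈ L; and |w| ≥ p.
Write w = xyz as guaranteed by the lemma, with |xy| ≤ p and |y| ≥ 1.
The first p characters of w are 0's, so xy (and hence y) consists only of 0's. Write y = 0^k, 1 ≤ k ≤ p.
Since 1 ≤ k ≤ p, k divides p!; set t = 1 + p!/k. Then xy^t z has p + (p!/k)·k = p + p! copies of 0. Now the 0-count is p+p! and (1-count)+1 = (p+p!-1)+1 = p+p!, so i ≠ j+1 fails. So xy^t z = 0^{p+p!} 1^{p+p!-1} ∉ L.
Contradiction. Therefore L is not regular.

0^{p+p!} 1^{p+p!-1}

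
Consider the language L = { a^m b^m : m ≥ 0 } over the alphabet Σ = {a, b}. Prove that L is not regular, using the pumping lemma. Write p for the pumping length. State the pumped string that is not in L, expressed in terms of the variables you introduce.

a^{p+k} b^p

Suppose for contradiction that L is regular, and let p be the pumping length.
Take w = a^p b^p. Then w ∈ L and |w| = 2p ≥ p.
Write w = xyz as guaranteed by the lemma, with |xy| ≤ p and y is nonempty.
The first p characters of w are a's, so xy (and hence y) consists only of a's. Write y = a^k, 1 ≤ k ≤ p.
Pump with i = 2: xy^2z = a^{p+k} b^p. For this to lie in L we would need p = p+k, which forces k = 0. But k ≥ 1, so xy^2z ∉ L.
Contradiction. Therefore L is not regular.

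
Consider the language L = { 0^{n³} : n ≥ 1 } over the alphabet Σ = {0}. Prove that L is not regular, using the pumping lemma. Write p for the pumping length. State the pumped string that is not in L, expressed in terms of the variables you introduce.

0^{p³+k}

Assume L is regular. Let p be the pumping length given by the pumping lemma.
Take w = 0^{p³} ∈ L with |w| = p³ ≥ p.
By the pumping lemma, w = xyz with |xy| ≤ p and y is nonempty.
Then y = 0^k for some k with 1 ≤ k ≤ p.
Pump with i = 2: xy^2z = 0^{p³+k}. Since 1 ≤ k ≤ p, p³ < p³+k ≤ p³+p < p³+3p²+3p+1 = (p+1)³, so p³+k is not a perfect cube. So xy^2z ∉ L.
This contradicts the pumping lemma, so L is not regular.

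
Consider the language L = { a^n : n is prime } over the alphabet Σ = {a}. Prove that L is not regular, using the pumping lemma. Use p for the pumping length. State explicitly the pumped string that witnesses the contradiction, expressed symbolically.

a^{q(1+k)}

Suppose for contradiction that L is regular, and let p be the pumping length.
Let q be a prime with q ≥ p+2 (infinitely many primes exist), and take w = a^q ∈ L with |w| = q ≥ p.
The pumping lemma gives a decomposition w = xyz where |xy| ≤ p and |y| ≥ 1.
Then y = a^k for some k with 1 ≤ k ≤ p.
Since 1 ≤ k ≤ p, |xz| = q-k. Pump with i = q+1: |xy^{q+1}z| = (q-k)+(q+1)k = q+qk = q(1+k), which is composite (both factors ≥ 2). So xy^{q+1}z = a^{q(1+k)} ∉ L.
Contradiction. Therefore L is not regular.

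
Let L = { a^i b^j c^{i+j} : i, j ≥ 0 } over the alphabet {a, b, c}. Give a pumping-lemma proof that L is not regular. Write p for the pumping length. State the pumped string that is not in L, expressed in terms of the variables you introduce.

a^{p+k} b^p c^{2p}

Toward a contradiction, assume L is regular with pumping length p.
Take w = a^p b^p c^{2p} ∈ L (with i=j=p, i+j=2p), |w| = 4p ≥ p.
By the pumping lemma, w = xyz with |xy| ≤ p and y is nonempty.
Since the first p symbols of w are all a's and |xy| ≤ p, y lies entirely in the leading a-block: y = a^k for some k with 1 ≤ k ≤ p.
Consider xy^2z = a^{p+k} b^p c^{2p}. Now the a- and b-counts sum to 2p+k, but the c-count is 2p ≠ 2p+k. So xy^2z ∉ L.
This is a contradiction; hence L is not regular.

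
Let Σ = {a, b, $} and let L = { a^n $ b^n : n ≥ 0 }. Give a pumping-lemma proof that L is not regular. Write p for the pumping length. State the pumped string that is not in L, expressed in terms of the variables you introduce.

a^{p+k} $ b^p

Assume L is regular; let p be its pumping constant.
Take w = a^p $ b^p ∈ L with |w| = 2p+1 ≥ p.
By the pumping lemma, w = xyz with |xy| ≤ p and |y| ≥ 1.
The first p characters of w are a's, so xy (and hence y) consists only of a's. Write y = a^k, 1 ≤ k ≤ p.
Pump with i = 2: xy^2z = a^{p+k} $ b^p, which would require p+k = p. But k ≥ 1, so xy^2z ∉ L.
This is a contradiction; hence L is not regular.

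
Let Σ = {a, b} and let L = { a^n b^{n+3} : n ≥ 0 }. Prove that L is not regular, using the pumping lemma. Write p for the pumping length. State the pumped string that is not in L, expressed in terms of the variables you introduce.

a^{p+k} b^{p+3}

Toward a contradiction, assume L is regular with pumping length p.
Choose w = a^p b^{p+3}, which is in L with |w| = 2p+3 ≥ p.
Write w = xyz as guaranteed by the lemma, with |xy| ≤ p and y is nonempty.
The first p characters of w are a's, so xy (and hence y) consists only of a's. Write y = a^k, 1 ≤ k ≤ p.
Pump with i = 2: xy^2z = a^{p+k} b^{p+3}. For this to lie in L we would need p+3 = (p+k)+3, which forces k = 0. But k ≥ 1, so xy^2z ∉ L.
This is a contradiction; hence L is not regular.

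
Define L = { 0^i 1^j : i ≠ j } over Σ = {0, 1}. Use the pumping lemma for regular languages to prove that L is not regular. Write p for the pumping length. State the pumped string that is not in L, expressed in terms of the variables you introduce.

Toward a contradiction, assume L is regular with pumping length p.
Choose w = 0^p 1^{p+p!}. Since p ≠ p+p!, w ∈ L; and |w| ≥ p.
Write w = xyz as guaranteed by the lemma, with |xy| ≤ p and |y| ≥ 1.
Because |xy| ≤ p and w begins with p copies of 0, we have y = 0^k with 1 ≤ k ≤ p.
Since 1 ≤ k ≤ p, k divides p!; set t = 1 + p!/k. Then xy^t z has p + (p!/k)·k = p + p! copies of 0. Now the 0-count equals the 1-count, so i ≠ j fails. So xy^t z = 0^{p+p!} 1^{p+p!} ∉ L.
This is a contradiction; hence L is not regular.

0^{p+p!} 1^{p+p!}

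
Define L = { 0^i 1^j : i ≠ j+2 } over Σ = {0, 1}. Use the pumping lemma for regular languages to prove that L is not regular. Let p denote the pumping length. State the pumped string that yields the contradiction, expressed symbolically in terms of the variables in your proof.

0^{p+p!} 1^{p+p!-2}

Suppose for contradiction that L is regular, and let p be the pumping length.
Choose w = 0^p 1^{p+p!-2}. Since p ≠ (p+p!-2)+2 = p+p!, w ∈ L; and |w| ≥ p.
The pumping lemma gives a decomposition w = xyz where |xy| ≤ p and |y| > 0.
Because |xy| ≤ p and w begins with p copies of 0, we have y = 0^k with 1 ≤ k ≤ p.
Since 1 ≤ k ≤ p, k divides p!; set t = 1 + p!/k. Then xy^t z has p + (p!/k)·k = p + p! copies of 0. Now the 0-count is p+p! and (1-count)+2 = (p+p!-2)+2 = p+p!, so i ≠ j+2 fails. So xy^t z = 0^{p+p!} 1^{p+p!-2} ∉ L.
Contradiction. Therefore L is not regular.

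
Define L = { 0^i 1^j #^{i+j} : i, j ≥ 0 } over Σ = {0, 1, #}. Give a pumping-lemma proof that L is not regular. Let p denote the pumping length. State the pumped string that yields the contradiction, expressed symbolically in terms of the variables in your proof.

0^{p+k} 1^p #^{2p}

Toward a contradiction, assume L is regular with pumping length p.
Take w = 0^p 1^p #^{2p} ∈ L (with i=j=p, i+j=2p), |w| = 4p ≥ p.
By the pumping lemma, w = xyz with |xy| ≤ p and |y| ≥ 1.
Because |xy| ≤ p and w begins with p copies of 0, we have y = 0^k with 1 ≤ k ≤ p.
Consider xy^2z = 0^{p+k} 1^p #^{2p}. Now the 0- and 1-counts sum to 2p+k, but the #-count is 2p ≠ 2p+k. So xy^2z ∉ L.
This contradicts the pumping lemma, so L is not regular.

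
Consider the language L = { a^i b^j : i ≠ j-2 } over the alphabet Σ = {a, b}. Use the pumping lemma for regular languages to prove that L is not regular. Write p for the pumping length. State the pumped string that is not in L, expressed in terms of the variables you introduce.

a^{p+p!} b^{p+p!+2}

Assume L is regular; let p be its pumping constant.
Choose w = a^p b^{p+p!+2}. Since p ≠ (p+p!+2)-2 = p+p!, w ∈ L; and |w| ≥ p.
By the pumping lemma, w = xyz with |xy| ≤ p and |y| ≥ 1.
Since the first p symbols of w are all a's and |xy| ≤ p, y lies entirely in the leading a-block: y = a^k for some k with 1 ≤ k ≤ p.
Since 1 ≤ k ≤ p, k divides p!; set t = 1 + p!/k. Then xy^t z has p + (p!/k)·k = p + p! copies of a. Now the a-count is p+p! and (b-count)-2 = (p+p!+2)-2 = p+p!, so i ≠ j-2 fails. So xy^t z = a^{p+p!} b^{p+p!+2} ∉ L.
Contradiction. Therefore L is not regular.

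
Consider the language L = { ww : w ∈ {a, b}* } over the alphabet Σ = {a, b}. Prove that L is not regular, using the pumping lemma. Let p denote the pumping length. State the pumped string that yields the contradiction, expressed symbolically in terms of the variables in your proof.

a^{p+k} b^p a^p b^p

Suppose for contradiction that L is regular, and let p be the pumping length.
Take w = a^p b^p a^p b^p = uu where u = a^pb^p; then w ∈ L and |w| = 4p ≥ p.
Write w = xyz as guaranteed by the lemma, with |xy| ≤ p and |y| > 0.
The first p characters of w are a's, so xy (and hence y) consists only of a's. Write y = a^k, 1 ≤ k ≤ p.
Pump with i = 2: xy^2z = a^{p+k} b^p a^p b^p, of length 4p+k. Suppose this equals vv. The string starts with a and ends with b, so v does too; thus the boundary between the two copies of v is a b→a transition. There is exactly one such transition, at position 2p+k, so |v| = 2p+k and |vv| = 4p+2k ≠ 4p+k since k ≥ 1. So xy^2z ∉ L.
Contradiction. Therefore L is not regular.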